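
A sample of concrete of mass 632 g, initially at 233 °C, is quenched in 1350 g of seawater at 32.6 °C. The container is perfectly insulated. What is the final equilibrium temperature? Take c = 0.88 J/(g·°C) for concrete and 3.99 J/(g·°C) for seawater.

T_f ≈ 51.4 °C

Taking heat into each body as positive, Σ m c ΔT = 0:
632·0.88·(T − 233) + 1350·3.99·(T − 32.6) = 0
556.16(T − 233) + 5386.5(T − 32.6) = 0
5942.7 T = 305185
T ≈ 51.35 °C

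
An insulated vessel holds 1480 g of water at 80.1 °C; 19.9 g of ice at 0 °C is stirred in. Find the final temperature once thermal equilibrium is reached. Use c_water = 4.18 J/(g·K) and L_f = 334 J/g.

T_f ≈ 78.0 °C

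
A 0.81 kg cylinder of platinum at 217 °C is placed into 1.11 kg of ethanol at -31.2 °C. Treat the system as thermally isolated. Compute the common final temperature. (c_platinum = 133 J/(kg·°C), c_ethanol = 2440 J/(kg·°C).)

T_f = Σ m_i c_i T_i / Σ m_i c_i:
T_f = (107.73*217 + 2708.4*(-31.2)) / (107.73 + 2708.4)
    = -61125 / 2816.1 ≈ -21.71 °C

T_f ≈ -21.7 °C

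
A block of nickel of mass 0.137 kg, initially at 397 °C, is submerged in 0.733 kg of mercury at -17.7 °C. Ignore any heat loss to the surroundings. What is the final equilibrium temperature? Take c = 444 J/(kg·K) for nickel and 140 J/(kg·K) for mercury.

T_f ≈ 136.6 °C

Heat lost by the nickel equals heat gained by the mercury:
0.137×444×(397 − T) = 0.733×140×(T − (-17.7))
60.83(397 − T) = 102.62(T − (-17.7))
163.45 T = 22332  ⇒  T ≈ 136.63 °C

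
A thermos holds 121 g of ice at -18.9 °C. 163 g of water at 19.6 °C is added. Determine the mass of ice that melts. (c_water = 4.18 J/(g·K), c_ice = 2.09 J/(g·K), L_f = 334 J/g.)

Heat available from the water dropping to 0 °C: 163·4.18·19.6 = 13354 J.
Warming the ice to 0 °C takes 121·2.09·18.9 = 4779.6 J, leaving 8574.6 J for melting.
To melt every bit of ice: 121·334 = 40414 J.
Since 8574.6 < 40414 J, not all the ice melts; equilibrium is at 0 °C.
Mass melted = 8574.6/334 ≈ 25.67 g.

m_melted ≈ 25.7 g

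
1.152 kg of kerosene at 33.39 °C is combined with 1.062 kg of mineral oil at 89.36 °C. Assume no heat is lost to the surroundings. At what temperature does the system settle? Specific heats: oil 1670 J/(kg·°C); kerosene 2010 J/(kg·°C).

T_f = Σ m_i c_i T_i / Σ m_i c_i:
T_f = (1773.5*89.36 + 2315.5*33.39) / (1773.5 + 2315.5)
    = 235799 / 4089.1 ≈ 57.67 °C

T_f ≈ 57.7 °C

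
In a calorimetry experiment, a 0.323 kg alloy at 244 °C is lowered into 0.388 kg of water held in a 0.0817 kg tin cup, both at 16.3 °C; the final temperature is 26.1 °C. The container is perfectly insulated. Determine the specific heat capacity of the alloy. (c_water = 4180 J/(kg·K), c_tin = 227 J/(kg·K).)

c ≈ 228 J/(kg·K)

Let T be the final temperature. ΣQ_i = 0:
0.323×c×(26.1 − 244) + 0.388×4180×(26.1 − 16.3) + 0.0817×227×(26.1 − 16.3) = 0
-70.38 c = -16076
c = -16076/-70.38 ≈ 228.4 J/(kg·K)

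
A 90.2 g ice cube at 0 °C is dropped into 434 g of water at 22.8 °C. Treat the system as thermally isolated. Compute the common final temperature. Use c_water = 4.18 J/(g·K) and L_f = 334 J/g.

T_f ≈ 5.1 °C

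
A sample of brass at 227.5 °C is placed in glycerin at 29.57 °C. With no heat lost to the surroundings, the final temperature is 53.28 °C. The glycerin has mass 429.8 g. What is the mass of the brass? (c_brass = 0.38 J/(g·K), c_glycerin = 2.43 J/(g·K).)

m ≈ 374 g

Heat gained plus heat lost sum to zero:
m×0.38×(53.28 − 227.5) + 429.8×2.43×(53.28 − 29.57) = 0
-66.2 m = -24763
m = -24763/-66.2 ≈ 374 g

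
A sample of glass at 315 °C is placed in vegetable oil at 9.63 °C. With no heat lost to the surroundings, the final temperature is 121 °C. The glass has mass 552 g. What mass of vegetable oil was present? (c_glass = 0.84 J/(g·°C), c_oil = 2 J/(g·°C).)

m ≈ 404 g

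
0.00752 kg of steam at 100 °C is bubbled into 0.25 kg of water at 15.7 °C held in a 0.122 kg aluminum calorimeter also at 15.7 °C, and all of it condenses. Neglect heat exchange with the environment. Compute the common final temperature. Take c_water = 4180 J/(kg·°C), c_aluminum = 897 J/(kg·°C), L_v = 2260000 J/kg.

T_f ≈ 32.3 °C

Heat gained plus heat lost sum to zero:
latent heat released on condensation: 0.00752×2260000 = 16995
  condensate cools 100→T: 0.00752×4180×(T − 100) = 31.43(T − 100)
  water warms: 0.25×4180×(T − 15.7) = 1045(T − 15.7)
  aluminum cup: 0.122×897×(T − 15.7) = 109.43(T − 15.7)
1185.9 T = 16995 + 3143.4 + 18125 = 38263
T ≈ 32.27 °C (< 100 °C, so full condensation is consistent).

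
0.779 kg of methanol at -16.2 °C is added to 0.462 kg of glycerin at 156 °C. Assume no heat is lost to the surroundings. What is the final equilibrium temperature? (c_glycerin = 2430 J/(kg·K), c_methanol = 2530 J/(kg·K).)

Taking heat into each body as positive, Σ m c ΔT = 0:
0.462×2430×(T − 156) + 0.779×2530×(T − (-16.2)) = 0
(1122.7 + 1970.9) T = 1122.7×156 + 1970.9×(-16.2)
T ≈ 46.29 °C

T_f ≈ 46.3 °C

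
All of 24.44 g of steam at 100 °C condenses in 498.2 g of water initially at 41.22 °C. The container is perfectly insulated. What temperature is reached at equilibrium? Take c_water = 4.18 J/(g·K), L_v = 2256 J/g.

T_f ≈ 69.2 °C

Heat gained plus heat lost sum to zero:
latent heat released on condensation: 24.44×2256 = 55137; condensate cools 100→T: 24.44×4.18×(T − 100) = 102.16(T − 100); original water: 2082.5(T − 41.22)
2184.6 T = 55137 + 10216 + 85840 = 151192
T ≈ 69.21 °C (< 100 °C, so full condensation is consistent).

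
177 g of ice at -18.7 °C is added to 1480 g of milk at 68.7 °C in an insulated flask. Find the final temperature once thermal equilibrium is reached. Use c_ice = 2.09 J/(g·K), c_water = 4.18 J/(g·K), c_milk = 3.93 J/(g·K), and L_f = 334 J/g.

Taking heat into each body as positive, Σ m c ΔT = 0:
ice -18.7→0 °C: 177×2.09×18.7 = 6917.7; melt ice: 177×334 = 59118; meltwater 0→T: 177×4.18×T = 739.86 T; milk cools: 1480×3.93×(T − 68.7) = 5816.4(T − 68.7)
6556.3 T = 399587 − 66036 = 333551
T ≈ 50.88 °C (positive, so assuming full melt was valid).

T_f ≈ 50.9 °C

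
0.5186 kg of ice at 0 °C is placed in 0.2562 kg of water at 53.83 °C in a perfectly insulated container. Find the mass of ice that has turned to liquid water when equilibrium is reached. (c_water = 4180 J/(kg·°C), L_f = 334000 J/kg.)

m_melted ≈ 0.173 kg

Water can give up m c ΔT = 0.2562×4180×53.83 = 57647 J before reaching 0 °C.
Melting all 0.5186 kg of ice would need 0.5186×334000 = 173212 J.
That's not enough to melt it all — equilibrium is at 0 °C with ice remaining.
m_melt = 57647 / L_f = 0.1726 kg.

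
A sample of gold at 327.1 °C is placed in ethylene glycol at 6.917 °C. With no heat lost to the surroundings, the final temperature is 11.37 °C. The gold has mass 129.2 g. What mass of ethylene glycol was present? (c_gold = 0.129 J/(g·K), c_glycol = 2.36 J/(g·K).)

Conservation of energy gives ΣQ = 0:
129.2·0.129·(11.37 − 327.1) + m·2.36·(11.37 − 6.917) = 0
10.51 m = 5262.2
m = 5262.2/10.51 ≈ 500.7 g

m ≈ 501 g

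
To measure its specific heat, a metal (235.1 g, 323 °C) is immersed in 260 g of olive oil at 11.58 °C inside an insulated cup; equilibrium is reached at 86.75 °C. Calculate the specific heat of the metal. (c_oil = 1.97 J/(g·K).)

c ≈ 0.693 J/(g·K)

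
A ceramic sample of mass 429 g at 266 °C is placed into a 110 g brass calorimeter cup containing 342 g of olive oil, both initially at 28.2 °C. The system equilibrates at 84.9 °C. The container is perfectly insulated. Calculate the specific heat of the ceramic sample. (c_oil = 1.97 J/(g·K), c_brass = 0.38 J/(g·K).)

c ≈ 0.522 J/(g·K)

Taking heat into each body as positive, Σ m c ΔT = 0:
429×c×(84.9 − 266) + 342×1.97×(84.9 − 28.2) + 110×0.38×(84.9 − 28.2) = 0
-77692 c = -40571
c = -40571/-77692 ≈ 0.5222 J/(g·K)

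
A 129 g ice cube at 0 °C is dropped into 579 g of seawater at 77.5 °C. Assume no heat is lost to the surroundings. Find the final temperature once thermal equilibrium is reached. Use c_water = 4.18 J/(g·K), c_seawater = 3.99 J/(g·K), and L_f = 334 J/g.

T_f ≈ 47.7 °C

Energy conservation, ΣQ = 0:
fusion: m_ice L_f = 129·334 = 43086
  meltwater 0→T: 129·4.18·T = 539.22 T
  seawater cools: 579·3.99·(T − 77.5) = 2310.2(T − 77.5)
2849.4 T = 179041 − 43086 = 135955
T ≈ 47.71 °C — above 0 °C, consistent with complete melting.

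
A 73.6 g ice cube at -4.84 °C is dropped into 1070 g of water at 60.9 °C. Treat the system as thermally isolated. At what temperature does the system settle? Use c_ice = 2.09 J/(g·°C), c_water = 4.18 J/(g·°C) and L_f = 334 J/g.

T_f ≈ 51.7 °C

Conservation of energy gives ΣQ = 0:
ice -4.84→0 °C: 73.6·2.09·4.84 = 744.51
  fusion: m_ice L_f = 73.6·334 = 24582
  warm the meltwater: 307.65 T
  water: 4472.6(T − 60.9)
4780.2 T = 272381 − 25327 = 247054
T ≈ 51.68 °C — above 0 °C, consistent with complete melting.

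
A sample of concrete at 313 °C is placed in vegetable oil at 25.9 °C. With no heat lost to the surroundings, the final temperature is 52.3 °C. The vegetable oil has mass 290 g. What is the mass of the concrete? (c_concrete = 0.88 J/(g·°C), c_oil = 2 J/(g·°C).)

Conservation of energy gives ΣQ = 0:
m×0.88×(52.3 − 313) + 290×2×(52.3 − 25.9) = 0
-229.42 m = -15312
m = -15312/-229.42 ≈ 66.74 g

m ≈ 66.7 g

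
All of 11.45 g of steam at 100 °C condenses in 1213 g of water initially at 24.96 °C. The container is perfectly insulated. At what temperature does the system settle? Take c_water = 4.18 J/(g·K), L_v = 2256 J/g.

Energy conservation, ΣQ = 0:
latent heat released on condensation: 11.45·2256 = 25831; condensed water 100 °C→T: 47.86(T − 100); original water: 5070.3(T − 24.96)
5118.2 T = 25831 + 4786.1 + 126556 = 157173
T ≈ 30.71 °C, under the boiling point, so the assumption holds.

T_f ≈ 30.7 °C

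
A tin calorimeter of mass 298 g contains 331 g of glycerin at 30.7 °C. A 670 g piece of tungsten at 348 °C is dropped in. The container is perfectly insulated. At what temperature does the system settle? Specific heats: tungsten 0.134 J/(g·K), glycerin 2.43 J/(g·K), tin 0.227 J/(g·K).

Heat gained plus heat lost sum to zero:
670*0.134*(T − 348) + 331*2.43*(T − 30.7) + 298*0.227*(T − 30.7) = 0
961.76 T = 58013
T = 58013/961.76 ≈ 60.32 °C

T_f ≈ 60.3 °C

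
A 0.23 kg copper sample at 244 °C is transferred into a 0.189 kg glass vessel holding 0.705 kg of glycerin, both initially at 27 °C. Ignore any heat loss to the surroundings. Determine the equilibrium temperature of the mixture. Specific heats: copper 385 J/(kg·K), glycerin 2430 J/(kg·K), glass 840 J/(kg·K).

Net heat exchanged in the isolated system is zero:
0.23·385·(T − 244) + 0.705·2430·(T − 27) + 0.189·840·(T − 27) = 0
88.55(T − 244) + 1713.1(T − 27) + 158.76(T − 27) = 0
(88.55 + 1713.1 + 158.76) T = 88.55·244 + 1713.1·27 + 158.76·27
T ≈ 36.80 °C

T_f ≈ 36.8 °C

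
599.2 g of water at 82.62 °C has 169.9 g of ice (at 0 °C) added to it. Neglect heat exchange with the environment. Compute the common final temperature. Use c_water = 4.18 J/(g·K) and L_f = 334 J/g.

Taking heat into each body as positive, Σ m c ΔT = 0:
melt ice: 169.9·334 = 56747; warm the meltwater: 710.18 T; water: 2504.7(T − 82.62)
3214.8 T = 206935 − 56747 = 150188
T ≈ 46.72 °C. Since T > 0 °C, the all-ice-melts assumption holds.

T_f ≈ 46.7 °C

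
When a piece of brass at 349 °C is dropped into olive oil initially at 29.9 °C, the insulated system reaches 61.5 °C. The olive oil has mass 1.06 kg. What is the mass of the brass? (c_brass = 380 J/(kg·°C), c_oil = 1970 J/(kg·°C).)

m ≈ 0.604 kg

Net heat exchanged in the isolated system is zero:
m·380·(61.5 − 349) + 1.06·1970·(61.5 − 29.9) = 0
-109250 m = -65987
m = -65987/-109250 ≈ 0.604 kg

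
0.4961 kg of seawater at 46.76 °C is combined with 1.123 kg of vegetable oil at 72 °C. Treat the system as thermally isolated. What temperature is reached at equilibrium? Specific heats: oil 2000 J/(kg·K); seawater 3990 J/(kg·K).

Energy conservation, ΣQ = 0:
1.123×2000×(T − 72) + 0.4961×3990×(T − 46.76) = 0
2246(T − 72) + 1979.4(T − 46.76) = 0
4225.4 T = 254271
T ≈ 60.18 °C

T_f ≈ 60.2 °C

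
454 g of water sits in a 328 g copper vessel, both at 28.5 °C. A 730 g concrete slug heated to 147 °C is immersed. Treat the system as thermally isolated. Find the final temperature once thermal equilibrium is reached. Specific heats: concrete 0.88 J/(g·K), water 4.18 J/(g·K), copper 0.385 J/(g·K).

Heat gained plus heat lost sum to zero:
730·0.88·(T − 147) + 454·4.18·(T − 28.5) + 328·0.385·(T − 28.5) = 0
642.4(T − 147) + 1897.7(T − 28.5) + 126.28(T − 28.5) = 0
2666.4 T = 152117
T ≈ 57.05 °C

T_f ≈ 57.0 °C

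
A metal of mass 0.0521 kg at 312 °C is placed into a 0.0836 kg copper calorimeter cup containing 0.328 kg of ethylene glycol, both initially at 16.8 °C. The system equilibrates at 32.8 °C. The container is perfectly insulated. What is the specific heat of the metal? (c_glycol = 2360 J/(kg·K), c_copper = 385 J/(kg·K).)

c ≈ 887 J/(kg·K)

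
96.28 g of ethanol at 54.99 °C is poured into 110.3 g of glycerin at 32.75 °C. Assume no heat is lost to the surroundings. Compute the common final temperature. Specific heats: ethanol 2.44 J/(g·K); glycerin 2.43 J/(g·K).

Let T be the final temperature. ΣQ_i = 0:
96.28×2.44×(T − 54.99) + 110.3×2.43×(T − 32.75) = 0
(234.92 + 268.03) T = 234.92×54.99 + 268.03×32.75
T = 21696 / 502.95 = 43.1 °C

T_f ≈ 43.1 °C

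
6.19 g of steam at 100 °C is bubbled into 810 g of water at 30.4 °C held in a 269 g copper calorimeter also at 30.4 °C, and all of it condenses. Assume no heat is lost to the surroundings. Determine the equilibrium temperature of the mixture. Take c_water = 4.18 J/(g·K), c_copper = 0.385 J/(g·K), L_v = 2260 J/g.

T_f ≈ 34.9 °C

Conservation of energy gives ΣQ = 0:
condense steam: −6.19·2260 = −13989
  condensed water 100 °C→T: 25.87(T − 100)
  original water: 3385.8(T − 30.4)
  copper cup: 269·0.385·(T − 30.4) = 103.56(T − 30.4)
3515.2 T = 13989 + 2587.4 + 106077 = 122654
T ≈ 34.89 °C, under the boiling point, so the assumption holds.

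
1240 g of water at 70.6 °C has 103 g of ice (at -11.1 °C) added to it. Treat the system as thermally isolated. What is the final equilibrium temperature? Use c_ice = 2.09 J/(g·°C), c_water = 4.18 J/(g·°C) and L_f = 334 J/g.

Energy conservation, ΣQ = 0:
warm ice to 0 °C: 103·2.09·(0 − (-11.1)) = 2389.5; fusion: m_ice L_f = 103·334 = 34402; warm the meltwater: 430.54 T; water: 5183.2(T − 70.6)
5613.7 T = 365934 − 36791 = 329142
T ≈ 58.63 °C. Since T > 0 °C, the all-ice-melts assumption holds.

T_f ≈ 58.6 °C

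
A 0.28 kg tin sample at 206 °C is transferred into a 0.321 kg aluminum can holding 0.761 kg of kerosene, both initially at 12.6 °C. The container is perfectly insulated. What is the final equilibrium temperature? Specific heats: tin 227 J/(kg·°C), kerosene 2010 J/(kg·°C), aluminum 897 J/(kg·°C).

T_f ≈ 19.1 °C

Setting the total heat transfer to zero:
0.28×227×(T − 206) + 0.761×2010×(T − 12.6) + 0.321×897×(T − 12.6) = 0
63.56(T − 206) + 1529.6(T − 12.6) + 287.94(T − 12.6) = 0
1881.1 T = 35994
T = 35994 / 1881.1 = 19.1 °C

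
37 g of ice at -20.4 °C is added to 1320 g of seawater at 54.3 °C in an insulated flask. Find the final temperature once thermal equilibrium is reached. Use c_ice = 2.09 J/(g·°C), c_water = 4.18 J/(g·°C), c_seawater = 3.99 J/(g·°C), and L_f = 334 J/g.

T_f ≈ 50.2 °C

Conservation of energy gives ΣQ = 0:
ice -20.4→0 °C: 37×2.09×20.4 = 1577.5
  fusion: m_ice L_f = 37×334 = 12358
  meltwater 0→T: 37×4.18×T = 154.66 T
  seawater: 5266.8(T − 54.3)
5421.5 T = 285987 − 13936 = 272052
T ≈ 50.18 °C (positive, so assuming full melt was valid).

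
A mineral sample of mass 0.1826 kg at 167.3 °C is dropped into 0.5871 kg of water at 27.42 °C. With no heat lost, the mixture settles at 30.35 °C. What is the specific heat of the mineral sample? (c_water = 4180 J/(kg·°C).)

c ≈ 288 J/(kg·°C)

Heat lost by the mineral sample = heat gained by the water:
0.1826·c·(167.3 − 30.35) = 0.5871·4180·(30.35 − 27.42)
25.01 c = 7190.4  ⇒  c ≈ 287.5 J/(kg·°C)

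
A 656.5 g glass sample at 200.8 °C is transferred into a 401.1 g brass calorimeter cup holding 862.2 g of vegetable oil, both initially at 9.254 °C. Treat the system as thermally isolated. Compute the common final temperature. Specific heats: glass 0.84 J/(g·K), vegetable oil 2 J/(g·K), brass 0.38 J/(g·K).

T_f ≈ 52.8 °C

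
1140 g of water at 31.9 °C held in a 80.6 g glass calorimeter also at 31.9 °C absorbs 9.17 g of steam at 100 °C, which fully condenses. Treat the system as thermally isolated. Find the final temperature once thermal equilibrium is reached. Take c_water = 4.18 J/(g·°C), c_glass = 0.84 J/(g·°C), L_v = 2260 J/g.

T_f ≈ 36.7 °C

Sum of m c ΔT and latent-heat terms is zero:
steam→water at 100 °C releases m L_v = 9.17×2260 = 20724
  condensate cools 100→T: 9.17×4.18×(T − 100) = 38.33(T − 100)
  water warms: 1140×4.18×(T − 31.9) = 4765.2(T − 31.9)
  glass cup: 80.6×0.84×(T − 31.9) = 67.7(T − 31.9)
4871.2 T = 20724 + 3833.1 + 154170 = 178727
T ≈ 36.69 °C — below 100 °C, confirming all the steam condensed.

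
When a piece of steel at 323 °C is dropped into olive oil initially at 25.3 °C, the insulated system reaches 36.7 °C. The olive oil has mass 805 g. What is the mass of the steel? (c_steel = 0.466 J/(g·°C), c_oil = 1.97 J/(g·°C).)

m ≈ 136 g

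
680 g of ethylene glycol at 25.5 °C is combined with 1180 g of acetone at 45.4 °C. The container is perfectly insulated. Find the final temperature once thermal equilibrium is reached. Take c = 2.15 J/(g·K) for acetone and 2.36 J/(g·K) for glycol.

Conservation of energy gives ΣQ = 0:
1180*2.15*(T − 45.4) + 680*2.36*(T − 25.5) = 0
2537(T − 45.4) + 1604.8(T − 25.5) = 0
(2537 + 1604.8) T = 2537*45.4 + 1604.8*25.5
T ≈ 37.69 °C

T_f ≈ 37.7 °C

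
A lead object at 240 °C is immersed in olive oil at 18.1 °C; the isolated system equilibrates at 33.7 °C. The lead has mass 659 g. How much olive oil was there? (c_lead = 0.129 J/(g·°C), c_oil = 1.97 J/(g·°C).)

m ≈ 571 g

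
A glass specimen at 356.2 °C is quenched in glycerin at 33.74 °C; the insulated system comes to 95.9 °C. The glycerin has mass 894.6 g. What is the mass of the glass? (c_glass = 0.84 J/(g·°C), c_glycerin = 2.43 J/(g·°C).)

m ≈ 618 g

Conservation of energy gives ΣQ = 0:
m·0.84·(95.9 − 356.2) + 894.6·2.43·(95.9 − 33.74) = 0
-218.65 m = -135128
m = -135128/-218.65 ≈ 618 g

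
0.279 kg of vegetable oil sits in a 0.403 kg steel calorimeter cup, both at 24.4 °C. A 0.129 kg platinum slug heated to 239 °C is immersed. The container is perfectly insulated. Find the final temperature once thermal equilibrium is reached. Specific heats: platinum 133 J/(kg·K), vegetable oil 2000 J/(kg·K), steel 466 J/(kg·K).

T_f ≈ 29.2 °C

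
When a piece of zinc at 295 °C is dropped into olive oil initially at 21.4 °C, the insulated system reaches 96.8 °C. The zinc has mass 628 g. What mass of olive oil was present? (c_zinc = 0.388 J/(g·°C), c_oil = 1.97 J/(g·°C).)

Taking heat into each body as positive, Σ m c ΔT = 0:
628×0.388×(96.8 − 295) + m×1.97×(96.8 − 21.4) = 0
148.54 m = 48294
m = 48294/148.54 ≈ 325.1 g

m ≈ 325 g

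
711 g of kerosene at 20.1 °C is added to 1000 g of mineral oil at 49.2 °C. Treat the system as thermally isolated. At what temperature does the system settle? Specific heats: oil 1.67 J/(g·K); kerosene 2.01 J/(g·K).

Setting the total heat transfer to zero:
1000×1.67×(T − 49.2) + 711×2.01×(T − 20.1) = 0
1670(T − 49.2) + 1429.1(T − 20.1) = 0
3099.1 T = 110889
T = 110889/3099.1 ≈ 35.78 °C

T_f ≈ 35.8 °C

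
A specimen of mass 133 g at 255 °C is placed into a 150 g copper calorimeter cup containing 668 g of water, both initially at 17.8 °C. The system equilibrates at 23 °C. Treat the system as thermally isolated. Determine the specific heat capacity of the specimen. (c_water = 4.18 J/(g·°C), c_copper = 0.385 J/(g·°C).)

Taking heat into each body as positive, Σ m c ΔT = 0:
133·c·(23 − 255) + 668·4.18·(23 − 17.8) + 150·0.385·(23 − 17.8) = 0
-30856 c = -14820
c = -14820/-30856 ≈ 0.4803 J/(g·°C)

c ≈ 0.48 J/(g·°C)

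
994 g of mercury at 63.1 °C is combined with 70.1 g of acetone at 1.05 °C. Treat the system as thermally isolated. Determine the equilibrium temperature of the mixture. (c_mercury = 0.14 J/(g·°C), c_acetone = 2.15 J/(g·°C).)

T_f ≈ 30.8 °C

Net heat exchanged in the isolated system is zero:
994×0.14×(T − 63.1) + 70.1×2.15×(T − 1.05) = 0
289.88 T = 8939.2
T = 8939.2/289.88 ≈ 30.84 °C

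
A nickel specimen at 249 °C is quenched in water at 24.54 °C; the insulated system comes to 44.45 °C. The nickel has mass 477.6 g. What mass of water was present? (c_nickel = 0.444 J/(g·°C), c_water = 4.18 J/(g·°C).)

Let T be the final temperature. ΣQ_i = 0:
477.6×0.444×(44.45 − 249) + m×4.18×(44.45 − 24.54) = 0
83.22 m = 43376
m = 43376/83.22 ≈ 521.2 g

m ≈ 521 g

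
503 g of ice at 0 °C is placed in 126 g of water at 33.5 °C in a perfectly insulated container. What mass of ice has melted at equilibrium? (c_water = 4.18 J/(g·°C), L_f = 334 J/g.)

m_melted ≈ 52.8 g

Heat available from the water dropping to 0 °C: 126×4.18×33.5 = 17644 J.
To melt every bit of ice: 503×334 = 168002 J.
Since 17644 < 168002 J, not all the ice melts; equilibrium is at 0 °C.
m_melted×334 = 17644  ⇒  m_melted ≈ 52.83 g.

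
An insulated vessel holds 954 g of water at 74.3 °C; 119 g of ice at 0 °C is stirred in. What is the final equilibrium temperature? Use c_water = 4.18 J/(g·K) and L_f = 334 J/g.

T_f ≈ 57.2 °C

Energy balance with sensible and latent terms:
melt ice: 119×334 = 39746
  meltwater 0→T: 119×4.18×T = 497.42 T
  water: 3987.7(T − 74.3)
4485.1 T = 296288 − 39746 = 256542
T ≈ 57.20 °C. Since T > 0 °C, the all-ice-melts assumption holds.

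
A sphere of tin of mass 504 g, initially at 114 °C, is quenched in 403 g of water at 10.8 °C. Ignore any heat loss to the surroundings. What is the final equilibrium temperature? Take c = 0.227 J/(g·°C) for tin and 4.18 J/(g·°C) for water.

With ΣQ=0 the equilibrium temperature is the m·c-weighted mean:
T_f = (114.41×114 + 1684.5×10.8) / (114.41 + 1684.5)
    = 31236 / 1798.9 ≈ 17.36 °C

T_f ≈ 17.4 °C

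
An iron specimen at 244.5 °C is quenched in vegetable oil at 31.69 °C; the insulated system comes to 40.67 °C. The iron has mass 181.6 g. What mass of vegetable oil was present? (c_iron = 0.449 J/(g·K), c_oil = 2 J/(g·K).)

m ≈ 925 g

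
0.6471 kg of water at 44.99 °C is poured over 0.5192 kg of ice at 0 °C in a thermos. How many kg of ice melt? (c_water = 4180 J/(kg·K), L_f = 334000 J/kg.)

Heat available from the water dropping to 0 °C: 0.6471·4180·44.99 = 121692 J.
Fully melting the ice requires m_ice L_f = 0.5192·334000 = 173413 J.
That's not enough to melt it all — equilibrium is at 0 °C with ice remaining.
m_melted·334000 = 121692  ⇒  m_melted ≈ 0.3643 kg.

m_melted ≈ 0.364 kg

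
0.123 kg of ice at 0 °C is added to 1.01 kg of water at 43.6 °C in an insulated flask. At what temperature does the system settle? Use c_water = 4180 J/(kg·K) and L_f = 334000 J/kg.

T_f ≈ 30.2 °C

Energy conservation, ΣQ = 0:
melt ice: 0.123×334000 = 41082
  meltwater 0→T: 0.123×4180×T = 514.14 T
  water cools: 1.01×4180×(T − 43.6) = 4221.8(T − 43.6)
4735.9 T = 184070 − 41082 = 142988
T ≈ 30.19 °C. Since T > 0 °C, the all-ice-melts assumption holds.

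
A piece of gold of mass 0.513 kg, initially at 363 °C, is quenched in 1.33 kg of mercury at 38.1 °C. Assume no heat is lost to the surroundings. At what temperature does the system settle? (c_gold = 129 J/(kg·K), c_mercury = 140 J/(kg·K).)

T_f ≈ 123.3 °C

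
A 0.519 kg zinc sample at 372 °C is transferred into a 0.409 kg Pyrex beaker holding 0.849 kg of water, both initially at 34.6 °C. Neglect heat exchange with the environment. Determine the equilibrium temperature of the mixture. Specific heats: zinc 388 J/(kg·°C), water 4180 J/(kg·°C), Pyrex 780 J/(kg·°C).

T_f ≈ 51.3 °C

T_f is the heat-capacity-weighted average of the initial temperatures:
T_f = (201.37·372 + 3548.8·34.6 + 319.02·34.6) / (201.37 + 3548.8 + 319.02)
    = 208738 / 4069.2 ≈ 51.30 °C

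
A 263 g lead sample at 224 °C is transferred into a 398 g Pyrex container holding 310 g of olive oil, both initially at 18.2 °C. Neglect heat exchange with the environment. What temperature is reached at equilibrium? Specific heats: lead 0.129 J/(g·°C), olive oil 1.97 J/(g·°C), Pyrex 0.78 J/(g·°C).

T_f ≈ 25.5 °C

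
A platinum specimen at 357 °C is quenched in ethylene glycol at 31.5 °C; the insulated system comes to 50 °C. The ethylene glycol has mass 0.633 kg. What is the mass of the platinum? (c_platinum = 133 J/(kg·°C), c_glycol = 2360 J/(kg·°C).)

Let T be the final temperature. ΣQ_i = 0:
m·133·(50 − 357) + 0.633·2360·(50 − 31.5) = 0
-40831 m = -27637
m = -27637/-40831 ≈ 0.6769 kg

m ≈ 0.677 kg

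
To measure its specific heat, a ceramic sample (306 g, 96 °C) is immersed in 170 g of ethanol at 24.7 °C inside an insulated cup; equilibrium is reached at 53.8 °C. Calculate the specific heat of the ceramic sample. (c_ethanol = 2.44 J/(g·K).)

c ≈ 0.935 J/(g·K)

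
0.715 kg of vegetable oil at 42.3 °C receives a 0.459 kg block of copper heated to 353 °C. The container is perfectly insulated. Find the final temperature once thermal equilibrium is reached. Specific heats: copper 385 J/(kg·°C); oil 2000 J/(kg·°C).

T_f ≈ 76.5 °C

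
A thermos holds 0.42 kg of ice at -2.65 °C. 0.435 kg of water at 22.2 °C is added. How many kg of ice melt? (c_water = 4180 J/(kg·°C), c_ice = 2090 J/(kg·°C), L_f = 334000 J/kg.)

Cooling the water to 0 °C releases 0.435×4180×22.2 = 40366 J.
Warming the ice to 0 °C takes 0.42×2090×2.65 = 2326.2 J, leaving 38040 J for melting.
Melting all 0.42 kg of ice would need 0.42×334000 = 140280 J.
Since 38040 < 140280 J, not all the ice melts; equilibrium is at 0 °C.
Mass melted = 38040/334000 ≈ 0.1139 kg.

m_melted ≈ 0.114 kg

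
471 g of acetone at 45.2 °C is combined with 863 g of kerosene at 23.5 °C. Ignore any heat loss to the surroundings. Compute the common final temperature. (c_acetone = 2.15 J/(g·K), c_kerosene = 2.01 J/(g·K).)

|Q_acetone| = |Q_kerosene|:
471×2.15×(45.2 − T) = 863×2.01×(T − 23.5)
1012.6(45.2 − T) = 1734.6(T − 23.5)
2747.3 T = 86536  ⇒  T ≈ 31.50 °C

T_f ≈ 31.5 °C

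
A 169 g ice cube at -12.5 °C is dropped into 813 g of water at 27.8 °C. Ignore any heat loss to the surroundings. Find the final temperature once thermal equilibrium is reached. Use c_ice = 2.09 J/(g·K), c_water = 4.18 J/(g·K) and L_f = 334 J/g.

Sum of m c ΔT and latent-heat terms is zero:
ice -12.5→0 °C: 169·2.09·12.5 = 4415.1; latent heat to melt: 169·334 = 56446; warm the meltwater: 706.42 T; water cools: 813·4.18·(T − 27.8) = 3398.3(T − 27.8)
4104.8 T = 94474 − 60861 = 33613
T ≈ 8.19 °C (positive, so assuming full melt was valid).

T_f ≈ 8.2 °C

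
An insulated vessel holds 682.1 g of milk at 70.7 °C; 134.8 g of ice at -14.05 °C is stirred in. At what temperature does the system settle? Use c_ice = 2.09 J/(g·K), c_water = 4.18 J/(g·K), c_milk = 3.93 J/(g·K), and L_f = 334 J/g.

T_f ≈ 43.3 °C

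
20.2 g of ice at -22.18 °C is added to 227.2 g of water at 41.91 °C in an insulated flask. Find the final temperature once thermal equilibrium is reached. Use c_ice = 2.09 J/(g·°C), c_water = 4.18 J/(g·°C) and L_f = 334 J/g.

Sum of m c ΔT and latent-heat terms is zero:
warm ice to 0 °C: 20.2×2.09×(0 − (-22.18)) = 936.4; latent heat to melt: 20.2×334 = 6746.8; warm the meltwater: 84.44 T; water: 949.7(T − 41.91)
1034.1 T = 39802 − 7683.2 = 32119
T ≈ 31.06 °C — above 0 °C, consistent with complete melting.

T_f ≈ 31.1 °C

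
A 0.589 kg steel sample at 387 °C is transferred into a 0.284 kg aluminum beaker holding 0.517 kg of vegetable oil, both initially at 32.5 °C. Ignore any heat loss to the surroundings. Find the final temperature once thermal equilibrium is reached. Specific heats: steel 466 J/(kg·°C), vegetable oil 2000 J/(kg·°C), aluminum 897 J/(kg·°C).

T_f ≈ 94.7 °C

T_f is the heat-capacity-weighted average of the initial temperatures:
T_f = (274.47*387 + 1034*32.5 + 254.75*32.5) / (274.47 + 1034 + 254.75)
    = 148106 / 1563.2 ≈ 94.74 °C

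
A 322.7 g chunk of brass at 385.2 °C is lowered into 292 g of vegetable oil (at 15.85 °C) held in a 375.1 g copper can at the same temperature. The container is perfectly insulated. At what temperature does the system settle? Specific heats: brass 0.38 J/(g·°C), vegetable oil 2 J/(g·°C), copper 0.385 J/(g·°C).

T_f ≈ 69.1 °C

Setting the total heat transfer to zero:
322.7*0.38*(T − 385.2) + 292*2*(T − 15.85) + 375.1*0.385*(T − 15.85) = 0
122.63(T − 385.2) + 584(T − 15.85) + 144.41(T − 15.85) = 0
851.04 T = 58781
T = 58781 / 851.04 = 69.1 °C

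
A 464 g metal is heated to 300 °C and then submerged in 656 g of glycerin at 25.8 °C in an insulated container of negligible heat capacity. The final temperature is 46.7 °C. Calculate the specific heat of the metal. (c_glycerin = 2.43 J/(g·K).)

c ≈ 0.283 J/(g·K)

Conservation of energy gives ΣQ = 0:
464×c×(46.7 − 300) + 656×2.43×(46.7 − 25.8) = 0
-117531 c = -33316
c = -33316/-117531 ≈ 0.2835 J/(g·K)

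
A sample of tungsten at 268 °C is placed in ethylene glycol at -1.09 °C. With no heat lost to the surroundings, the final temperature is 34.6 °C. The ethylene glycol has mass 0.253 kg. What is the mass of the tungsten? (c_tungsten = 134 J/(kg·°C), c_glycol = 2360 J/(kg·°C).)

m ≈ 0.681 kg

Heat lost by the tungsten = heat gained by the glycol:
m×134×(268 − 34.6) = 0.253×2360×(34.6 − (-1.09))
31276 m = 21310  ⇒  m ≈ 0.6814 kg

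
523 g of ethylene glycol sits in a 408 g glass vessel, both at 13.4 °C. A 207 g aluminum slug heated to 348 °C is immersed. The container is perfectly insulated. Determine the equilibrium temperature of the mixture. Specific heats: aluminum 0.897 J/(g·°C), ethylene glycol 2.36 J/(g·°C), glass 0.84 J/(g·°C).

T_f ≈ 48.6 °C

Energy conservation, ΣQ = 0:
207×0.897×(T − 348) + 523×2.36×(T − 13.4) + 408×0.84×(T − 13.4) = 0
1762.7 T = 85748
T = 85748/1762.7 ≈ 48.65 °C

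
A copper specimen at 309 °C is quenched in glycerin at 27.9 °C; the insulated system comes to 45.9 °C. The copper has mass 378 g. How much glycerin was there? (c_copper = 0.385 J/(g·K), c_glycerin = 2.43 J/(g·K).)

m ≈ 875 g

Heat lost by the copper = heat gained by the glycerin:
378·0.385·(309 − 45.9) = m·2.43·(45.9 − 27.9)
43.74 m = 38289  ⇒  m ≈ 875.4 g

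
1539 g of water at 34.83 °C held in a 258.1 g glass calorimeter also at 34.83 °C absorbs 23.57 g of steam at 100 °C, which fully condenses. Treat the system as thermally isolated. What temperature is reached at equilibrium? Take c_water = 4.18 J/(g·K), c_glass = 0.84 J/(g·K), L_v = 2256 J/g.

T_f ≈ 43.7 °C

Conservation of energy gives ΣQ = 0:
steam→water at 100 °C releases m L_v = 23.57·2256 = 53174
  condensed water 100 °C→T: 98.52(T − 100)
  original water: 6433(T − 34.83)
  glass cup: 258.1·0.84·(T − 34.83) = 216.8(T − 34.83)
6748.3 T = 53174 + 9852.3 + 231613 = 294640
T ≈ 43.66 °C — below 100 °C, confirming all the steam condensed.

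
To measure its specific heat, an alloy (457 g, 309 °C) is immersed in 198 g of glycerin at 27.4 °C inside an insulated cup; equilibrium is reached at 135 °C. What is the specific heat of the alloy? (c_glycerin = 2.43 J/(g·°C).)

c ≈ 0.651 J/(g·°C)

Heat lost by the alloy = heat gained by the glycerin:
457×c×(309 − 135) = 198×2.43×(135 − 27.4)
79518 c = 51771  ⇒  c ≈ 0.6511 J/(g·°C)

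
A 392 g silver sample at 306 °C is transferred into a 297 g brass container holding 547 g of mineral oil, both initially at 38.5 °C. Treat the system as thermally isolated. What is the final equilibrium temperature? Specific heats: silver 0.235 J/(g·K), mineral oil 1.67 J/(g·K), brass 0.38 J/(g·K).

T_f ≈ 60.5 °C

Taking heat into each body as positive, Σ m c ΔT = 0:
392×0.235×(T − 306) + 547×1.67×(T − 38.5) + 297×0.38×(T − 38.5) = 0
92.12(T − 306) + 913.49(T − 38.5) + 112.86(T − 38.5) = 0
1118.5 T = 67703
T ≈ 60.53 °C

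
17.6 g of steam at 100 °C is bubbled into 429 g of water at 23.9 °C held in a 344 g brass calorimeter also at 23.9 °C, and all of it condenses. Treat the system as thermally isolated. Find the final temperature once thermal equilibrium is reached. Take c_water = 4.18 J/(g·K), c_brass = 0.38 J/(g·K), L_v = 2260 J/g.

T_f ≈ 46.6 °C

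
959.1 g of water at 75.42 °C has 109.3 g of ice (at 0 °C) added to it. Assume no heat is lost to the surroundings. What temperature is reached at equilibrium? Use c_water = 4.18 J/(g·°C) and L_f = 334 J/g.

T_f ≈ 59.5 °C

Sum of m c ΔT and latent-heat terms is zero:
melt ice: 109.3·334 = 36506; meltwater 0→T: 109.3·4.18·T = 456.87 T; water: 4009(T − 75.42)
4465.9 T = 302362 − 36506 = 265855
T ≈ 59.53 °C — above 0 °C, consistent with complete melting.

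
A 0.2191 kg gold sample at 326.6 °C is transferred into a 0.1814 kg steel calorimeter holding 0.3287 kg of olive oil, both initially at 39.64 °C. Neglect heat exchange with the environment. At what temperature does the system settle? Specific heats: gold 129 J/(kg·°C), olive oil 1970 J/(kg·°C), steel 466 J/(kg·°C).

T_f ≈ 50.3 °C

T_f = Σ m_i c_i T_i / Σ m_i c_i:
T_f = (28.26*326.6 + 647.54*39.64 + 84.53*39.64) / (28.26 + 647.54 + 84.53)
    = 38250 / 760.34 ≈ 50.31 °C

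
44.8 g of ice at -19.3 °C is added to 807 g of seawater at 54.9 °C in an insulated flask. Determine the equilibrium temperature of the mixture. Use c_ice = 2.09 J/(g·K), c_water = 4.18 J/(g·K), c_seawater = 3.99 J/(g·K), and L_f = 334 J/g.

T_f ≈ 47.0 °C

Setting the total heat transfer to zero:
warm ice to 0 °C: 44.8×2.09×(0 − (-19.3)) = 1807.1; fusion: m_ice L_f = 44.8×334 = 14963; warm the meltwater: 187.26 T; seawater: 3219.9(T − 54.9)
3407.2 T = 176774 − 16770 = 160004
T ≈ 46.96 °C. Since T > 0 °C, the all-ice-melts assumption holds.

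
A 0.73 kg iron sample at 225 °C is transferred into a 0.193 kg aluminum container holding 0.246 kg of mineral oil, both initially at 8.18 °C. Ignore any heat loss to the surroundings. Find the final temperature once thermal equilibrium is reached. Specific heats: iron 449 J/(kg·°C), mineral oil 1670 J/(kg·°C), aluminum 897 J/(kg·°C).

Energy conservation, ΣQ = 0:
0.73*449*(T − 225) + 0.246*1670*(T − 8.18) + 0.193*897*(T − 8.18) = 0
327.77(T − 225) + 410.82(T − 8.18) + 173.12(T − 8.18) = 0
911.71 T = 78525
T ≈ 86.13 °C

T_f ≈ 86.1 °C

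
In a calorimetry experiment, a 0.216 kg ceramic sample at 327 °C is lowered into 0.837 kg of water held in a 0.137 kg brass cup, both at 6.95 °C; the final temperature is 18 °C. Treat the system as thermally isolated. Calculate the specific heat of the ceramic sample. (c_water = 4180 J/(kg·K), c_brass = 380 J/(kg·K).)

Heat gained plus heat lost sum to zero:
0.216×c×(18 − 327) + 0.837×4180×(18 − 6.95) + 0.137×380×(18 − 6.95) = 0
-66.74 c = -39235
c = -39235/-66.74 ≈ 587.8 J/(kg·K)

c ≈ 588 J/(kg·K)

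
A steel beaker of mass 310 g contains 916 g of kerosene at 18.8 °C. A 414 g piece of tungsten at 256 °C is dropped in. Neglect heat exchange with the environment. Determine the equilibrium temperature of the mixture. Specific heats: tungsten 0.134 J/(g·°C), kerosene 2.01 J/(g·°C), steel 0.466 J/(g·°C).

T_f ≈ 25.2 °C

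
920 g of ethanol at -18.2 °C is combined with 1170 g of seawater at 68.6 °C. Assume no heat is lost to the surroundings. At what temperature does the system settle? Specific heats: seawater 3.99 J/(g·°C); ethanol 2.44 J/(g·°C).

Net heat exchanged in the isolated system is zero:
1170*3.99*(T − 68.6) + 920*2.44*(T − (-18.2)) = 0
6913.1 T = 279390
T ≈ 40.41 °C

T_f ≈ 40.4 °C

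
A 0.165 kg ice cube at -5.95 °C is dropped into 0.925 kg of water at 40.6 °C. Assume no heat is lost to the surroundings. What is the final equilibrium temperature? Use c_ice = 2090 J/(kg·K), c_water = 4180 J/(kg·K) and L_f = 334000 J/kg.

Taking heat into each body as positive, Σ m c ΔT = 0:
ice -5.95→0 °C: 0.165·2090·5.95 = 2051.9
  melt ice: 0.165·334000 = 55110
  meltwater 0→T: 0.165·4180·T = 689.7 T
  water: 3866.5(T − 40.6)
4556.2 T = 156980 − 57162 = 99818
T ≈ 21.91 °C — above 0 °C, consistent with complete melting.

T_f ≈ 21.9 °C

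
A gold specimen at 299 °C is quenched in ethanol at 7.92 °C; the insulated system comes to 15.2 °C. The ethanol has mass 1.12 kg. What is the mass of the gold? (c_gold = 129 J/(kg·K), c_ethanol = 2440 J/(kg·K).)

|Q_gold| = |Q_ethanol|:
m·129·(299 − 15.2) = 1.12·2440·(15.2 − 7.92)
36610 m = 19895  ⇒  m ≈ 0.5434 kg

m ≈ 0.543 kg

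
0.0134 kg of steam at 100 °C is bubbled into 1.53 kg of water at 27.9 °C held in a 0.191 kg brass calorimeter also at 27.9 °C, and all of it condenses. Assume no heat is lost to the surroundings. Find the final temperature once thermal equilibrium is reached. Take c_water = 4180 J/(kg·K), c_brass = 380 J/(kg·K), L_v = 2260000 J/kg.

T_f ≈ 33.2 °C

Heat gained plus heat lost sum to zero:
steam→water at 100 °C releases m L_v = 0.0134×2260000 = 30284
  condensate cools 100→T: 0.0134×4180×(T − 100) = 56.01(T − 100)
  original water: 6395.4(T − 27.9)
  cup: 72.58(T − 27.9)
6524 T = 30284 + 5601.2 + 180457 = 216342
T ≈ 33.16 °C (< 100 °C, so full condensation is consistent).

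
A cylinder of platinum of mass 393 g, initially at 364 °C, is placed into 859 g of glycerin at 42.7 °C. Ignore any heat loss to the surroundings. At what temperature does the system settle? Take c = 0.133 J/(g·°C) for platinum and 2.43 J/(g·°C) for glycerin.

T_f ≈ 50.5 °C

Setting the total heat transfer to zero:
393*0.133*(T − 364) + 859*2.43*(T − 42.7) = 0
52.27(T − 364) + 2087.4(T − 42.7) = 0
2139.6 T = 108157
T = 108157 / 2139.6 = 50.5 °C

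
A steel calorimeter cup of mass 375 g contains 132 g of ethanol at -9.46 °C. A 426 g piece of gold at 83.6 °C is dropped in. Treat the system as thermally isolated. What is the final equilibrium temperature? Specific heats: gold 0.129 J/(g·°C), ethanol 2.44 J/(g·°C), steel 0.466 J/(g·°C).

Taking heat into each body as positive, Σ m c ΔT = 0:
426·0.129·(T − 83.6) + 132·2.44·(T − (-9.46)) + 375·0.466·(T − (-9.46)) = 0
54.95(T − 83.6) + 322.08(T − (-9.46)) + 174.75(T − (-9.46)) = 0
(54.95 + 322.08 + 174.75) T = 54.95·83.6 + 322.08·(-9.46) + 174.75·(-9.46)
T = -105.86 / 551.78 = -0.192 °C

T_f ≈ -0.2 °C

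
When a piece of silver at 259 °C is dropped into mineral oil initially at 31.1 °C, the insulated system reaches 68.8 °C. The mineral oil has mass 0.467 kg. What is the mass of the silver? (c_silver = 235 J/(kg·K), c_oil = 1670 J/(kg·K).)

m ≈ 0.658 kg

Net heat exchanged in the isolated system is zero:
m·235·(68.8 − 259) + 0.467·1670·(68.8 − 31.1) = 0
-44697 m = -29402
m = -29402/-44697 ≈ 0.6578 kg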